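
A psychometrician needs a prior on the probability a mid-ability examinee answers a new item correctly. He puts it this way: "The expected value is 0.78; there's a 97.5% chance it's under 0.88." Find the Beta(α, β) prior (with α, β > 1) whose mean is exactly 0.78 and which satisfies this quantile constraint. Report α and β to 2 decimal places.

With mean 0.78 fixed, write α = 0.78s, β = 0.22s where s = α+β.
Need P(θ < 0.88) = 0.975 under Beta(0.78s, 0.22s). Normal approximation: (q−m)/√(m(1−m)/s) ≈ z_{0.975} = 1.96, so s ≈ 0.78·0.22·(1.96)²/(0.88−0.78)² = 65.9.
At s = 65.9: P(θ<0.88) ≈ 0.986. Adjusting to match 0.975 gives s ≈ 52.66.
So α = 0.78·52.66 ≈ 41.07, β = 0.22·52.66 ≈ 11.59.

α ≈ 41.07, β ≈ 11.59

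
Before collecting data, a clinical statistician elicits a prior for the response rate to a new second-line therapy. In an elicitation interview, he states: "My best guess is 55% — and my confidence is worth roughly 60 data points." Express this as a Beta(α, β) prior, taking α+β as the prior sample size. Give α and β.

α = 33, β = 27

Under the effective-sample-size interpretation, Beta(α, β) has prior mean α/(α+β) and prior sample size α+β.
So α+β = 60 and α/(α+β) = 0.55, giving α = 0.55·60 = 33 and β = 60 − 33 = 27.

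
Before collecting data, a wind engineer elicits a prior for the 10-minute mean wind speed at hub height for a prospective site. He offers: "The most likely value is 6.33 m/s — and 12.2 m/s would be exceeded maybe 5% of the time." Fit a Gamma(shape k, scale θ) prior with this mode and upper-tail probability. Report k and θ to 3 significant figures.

k ≈ 7.45, θ ≈ 0.981

Gamma(k,θ) with k>1 has mode (k−1)θ, so θ = 6.33/(k−1).
Need P(X < 12.2) = 0.95 with θ tied to k this way. Start at k = 2, θ = 6.33: P(X<12.2) ≈ 0.574.
Too low — raise k to concentrate. Iterating converges to k ≈ 7.45.
Then θ = 6.33/(7.45−1) ≈ 0.981.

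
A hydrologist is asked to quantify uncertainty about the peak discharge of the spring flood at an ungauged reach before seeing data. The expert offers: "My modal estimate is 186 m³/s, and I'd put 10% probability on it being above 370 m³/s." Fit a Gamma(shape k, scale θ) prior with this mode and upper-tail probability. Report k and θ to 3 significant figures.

k ≈ 5.05, θ ≈ 45.9

Gamma(k,θ) with k>1 has mode (k−1)θ, so θ = 186/(k−1).
Need P(X < 370) = 0.9 with θ tied to k this way. Start at k = 2, θ = 186: P(X<370) ≈ 0.591.
Too low — raise k to concentrate. Iterating converges to k ≈ 5.05.
Then θ = 186/(5.05−1) ≈ 45.9.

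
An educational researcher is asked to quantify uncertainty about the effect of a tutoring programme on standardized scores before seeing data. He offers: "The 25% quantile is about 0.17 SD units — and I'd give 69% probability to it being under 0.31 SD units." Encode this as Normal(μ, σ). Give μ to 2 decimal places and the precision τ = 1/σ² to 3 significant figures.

μ = 0.25, τ = 69.9

The p-quantile of Normal(μ,σ) is μ + z_p·σ, with z_{0.25} = -0.6745 and z_{0.69} = 0.4959.
Eliminate σ: μ = (z₂·x₁ − z₁·x₂)/(z₂ − z₁) = (0.4959·0.17 − (-0.6745)·0.31)/1.17 = 0.25.
Then σ = (x₂ − x₁)/(z₂ − z₁) = (0.31 − 0.17)/1.17 = 0.12.
Precision τ = 1/σ² = 1/0.1196² = 69.9.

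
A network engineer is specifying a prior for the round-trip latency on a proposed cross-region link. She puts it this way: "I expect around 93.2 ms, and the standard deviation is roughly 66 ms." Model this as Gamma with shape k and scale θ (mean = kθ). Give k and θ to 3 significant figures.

k ≈ 1.99, θ ≈ 46.7

For Gamma(k, scale θ): mean = kθ, variance = kθ², so CV = 1/√k.
CV = SD/mean = 66/93.2 = 0.7082, hence k = 1/CV² = 1.99.
Then θ = mean/k = 93.2/1.99 = 46.7.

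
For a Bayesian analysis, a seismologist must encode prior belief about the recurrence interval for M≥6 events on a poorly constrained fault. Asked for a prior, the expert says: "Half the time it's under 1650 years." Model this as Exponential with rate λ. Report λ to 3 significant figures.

Exponential median = ln 2 / λ, so λ = ln 2 / 1650.0 = 0.00042.

λ ≈ 0.00042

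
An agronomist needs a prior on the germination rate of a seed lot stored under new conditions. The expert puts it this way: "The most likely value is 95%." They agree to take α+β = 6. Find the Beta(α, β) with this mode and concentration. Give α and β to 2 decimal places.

For α,β > 1 the Beta mode is (α−1)/(α+β−2). With α+β = 6, the mode is (α−1)/4.
Set (α−1)/4 = 0.95 → α = 1 + 0.95·4 = 4.80.
β = 6 − α = 1.20.

α = 4.80, β = 1.20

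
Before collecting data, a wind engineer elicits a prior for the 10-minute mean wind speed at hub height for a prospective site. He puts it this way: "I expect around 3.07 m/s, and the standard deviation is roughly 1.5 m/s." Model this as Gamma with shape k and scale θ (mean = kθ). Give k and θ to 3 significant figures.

k ≈ 4.19, θ ≈ 0.733

For Gamma(k, scale θ): mean = kθ, variance = kθ², so CV = 1/√k.
CV = SD/mean = 1.5/3.07 = 0.4886, hence k = 1/CV² = 4.19.
Then θ = mean/k = 3.07/4.19 = 0.733.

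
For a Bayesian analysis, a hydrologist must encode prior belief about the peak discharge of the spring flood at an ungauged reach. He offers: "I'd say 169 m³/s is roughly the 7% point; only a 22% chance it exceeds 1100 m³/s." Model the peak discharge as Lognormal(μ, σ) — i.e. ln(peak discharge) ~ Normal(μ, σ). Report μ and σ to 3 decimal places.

μ ≈ 6.360, σ ≈ 0.833

If T ~ Lognormal(μ,σ) then ln T ~ Normal(μ,σ), so the p-quantile of ln T is μ + z_p·σ.
ln(169) = 5.13 and ln(1100) = 7.003; z_{0.07} = -1.476, z_{0.78} = 0.7722.
σ = (7.003 − 5.13)/(0.7722 − (-1.476)) = 0.833.
μ = 5.13 − (-1.476)·0.833 = 6.360.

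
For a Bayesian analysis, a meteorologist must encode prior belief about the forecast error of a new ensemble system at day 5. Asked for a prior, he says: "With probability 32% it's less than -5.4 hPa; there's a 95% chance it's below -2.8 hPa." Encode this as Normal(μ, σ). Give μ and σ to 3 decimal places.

The p-quantile of Normal(μ,σ) is μ + z_p·σ, with z_{0.32} = -0.4677 and z_{0.95} = 1.645.
Eliminate σ: μ = (z₂·x₁ − z₁·x₂)/(z₂ − z₁) = (1.645·-5.4 − (-0.4677)·-2.8)/2.113 = -4.824.
Then σ = (x₂ − x₁)/(z₂ − z₁) = (-2.8 − -5.4)/2.113 = 1.231.

μ = -4.824, σ = 1.231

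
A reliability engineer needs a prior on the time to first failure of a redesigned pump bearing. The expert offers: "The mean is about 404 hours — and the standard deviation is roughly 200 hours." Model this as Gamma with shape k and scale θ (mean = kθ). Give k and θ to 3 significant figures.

For Gamma(k, scale θ): mean = kθ, variance = kθ², so CV = 1/√k.
CV = SD/mean = 200/404 = 0.495, hence k = 1/CV² = 4.08.
Then θ = mean/k = 404/4.08 = 99.

k ≈ 4.08, θ ≈ 99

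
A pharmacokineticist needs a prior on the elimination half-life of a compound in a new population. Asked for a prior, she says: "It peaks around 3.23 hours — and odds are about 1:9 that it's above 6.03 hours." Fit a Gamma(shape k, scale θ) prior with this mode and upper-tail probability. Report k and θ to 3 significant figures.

Gamma(k,θ) with k>1 has mode (k−1)θ, so θ = 3.23/(k−1).
Need P(X < 6.03) = 0.9 with θ tied to k this way. Start at k = 2, θ = 3.23: P(X<6.03) ≈ 0.557.
Too low — raise k to concentrate. Iterating converges to k ≈ 5.9.
Then θ = 3.23/(5.9−1) ≈ 0.659.

k ≈ 5.9, θ ≈ 0.659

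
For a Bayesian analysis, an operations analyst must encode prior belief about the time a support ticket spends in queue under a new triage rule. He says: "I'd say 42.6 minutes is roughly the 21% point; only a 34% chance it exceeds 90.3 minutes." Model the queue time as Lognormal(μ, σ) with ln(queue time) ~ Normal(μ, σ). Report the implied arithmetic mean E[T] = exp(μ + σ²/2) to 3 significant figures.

E[T] ≈ 84.7 minutes

If T ~ Lognormal(μ,σ) then ln T ~ Normal(μ,σ), so the p-quantile of ln T is μ + z_p·σ.
ln(42.6) = 3.752 and ln(90.3) = 4.503; z_{0.21} = -0.8064, z_{0.66} = 0.4125.
σ = (4.503 − 3.752)/(0.4125 − (-0.8064)) = 0.616.
μ = 3.752 − (-0.8064)·0.616 = 4.249.
E[T] = exp(μ + σ²/2) = exp(4.249 + 0.1900) = 84.7 minutes.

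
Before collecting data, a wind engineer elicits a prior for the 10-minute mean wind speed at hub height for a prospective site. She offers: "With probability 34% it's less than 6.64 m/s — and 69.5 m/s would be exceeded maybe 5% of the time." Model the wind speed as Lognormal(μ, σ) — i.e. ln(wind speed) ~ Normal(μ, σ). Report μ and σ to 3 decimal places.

μ ≈ 2.364, σ ≈ 1.141

If T ~ Lognormal(μ,σ) then ln T ~ Normal(μ,σ), so the p-quantile of ln T is μ + z_p·σ.
ln(6.64) = 1.893 and ln(69.5) = 4.241; z_{0.34} = -0.4125, z_{0.95} = 1.645.
σ = (4.241 − 1.893)/(1.645 − (-0.4125)) = 1.141.
μ = 1.893 − (-0.4125)·1.141 = 2.364.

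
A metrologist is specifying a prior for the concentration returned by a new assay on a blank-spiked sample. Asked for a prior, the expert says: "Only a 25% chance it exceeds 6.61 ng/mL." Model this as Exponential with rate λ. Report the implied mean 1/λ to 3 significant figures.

mean ≈ 4.77 ng/mL

P(T > 6.61) = e^(−λ·6.61) = 0.25, so λ = −ln(0.25)/6.61 = 0.21.
Mean = 1/λ = 4.77 ng/mL.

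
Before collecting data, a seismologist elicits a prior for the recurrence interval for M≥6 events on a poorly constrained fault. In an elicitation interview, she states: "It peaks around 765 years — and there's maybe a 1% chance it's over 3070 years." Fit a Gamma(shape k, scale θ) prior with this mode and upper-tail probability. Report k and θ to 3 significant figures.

Gamma(k,θ) with k>1 has mode (k−1)θ, so θ = 765/(k−1).
Need P(X < 3070) = 0.99 with θ tied to k this way. Start at k = 2, θ = 765: P(X<3070) ≈ 0.909.
Too low — raise k to concentrate. Iterating converges to k ≈ 3.16.
Then θ = 765/(3.16−1) ≈ 354.

k ≈ 3.16, θ ≈ 354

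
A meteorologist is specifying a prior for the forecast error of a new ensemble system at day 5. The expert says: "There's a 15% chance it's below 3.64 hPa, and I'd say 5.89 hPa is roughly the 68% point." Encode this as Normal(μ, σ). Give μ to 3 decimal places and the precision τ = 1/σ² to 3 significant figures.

The p-quantile of Normal(μ,σ) is μ + z_p·σ, with z_{0.15} = -1.036 and z_{0.68} = 0.4677.
Eliminate σ: μ = (z₂·x₁ − z₁·x₂)/(z₂ − z₁) = (0.4677·3.64 − (-1.036)·5.89)/1.504 = 5.190.
Then σ = (x₂ − x₁)/(z₂ − z₁) = (5.89 − 3.64)/1.504 = 1.496.
Precision τ = 1/σ² = 1/1.496² = 0.447.

μ = 5.190, τ = 0.447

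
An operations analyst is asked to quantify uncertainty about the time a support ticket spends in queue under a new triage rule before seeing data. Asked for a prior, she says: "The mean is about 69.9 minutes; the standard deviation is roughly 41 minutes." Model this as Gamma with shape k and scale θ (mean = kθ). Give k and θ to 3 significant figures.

For Gamma(k, scale θ): mean = kθ, variance = kθ², so CV = 1/√k.
CV = SD/mean = 41/69.9 = 0.5866, hence k = 1/CV² = 2.91.
Then θ = mean/k = 69.9/2.91 = 24.

k ≈ 2.91, θ ≈ 24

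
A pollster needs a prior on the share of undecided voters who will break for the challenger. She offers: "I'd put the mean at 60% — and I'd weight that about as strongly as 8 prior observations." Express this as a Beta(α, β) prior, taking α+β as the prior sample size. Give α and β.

Under the effective-sample-size interpretation, Beta(α, β) has prior mean α/(α+β) and prior sample size α+β.
So α+β = 8 and α/(α+β) = 0.6, giving α = 0.6·8 = 4.8 and β = 8 − 4.8 = 3.2.

α = 4.8, β = 3.2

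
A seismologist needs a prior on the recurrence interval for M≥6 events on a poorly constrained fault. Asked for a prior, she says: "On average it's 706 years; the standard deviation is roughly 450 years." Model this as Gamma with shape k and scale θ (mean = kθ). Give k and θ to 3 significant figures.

k ≈ 2.46, θ ≈ 287

For Gamma(k, scale θ): mean = kθ, variance = kθ², so CV = 1/√k.
CV = SD/mean = 450/706 = 0.6374, hence k = 1/CV² = 2.46.
Then θ = mean/k = 706/2.46 = 287.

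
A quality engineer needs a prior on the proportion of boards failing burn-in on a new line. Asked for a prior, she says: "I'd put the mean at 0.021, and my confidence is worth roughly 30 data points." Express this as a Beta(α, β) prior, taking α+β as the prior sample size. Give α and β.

α = 0.63, β = 29.37

Under the effective-sample-size interpretation, Beta(α, β) has prior mean α/(α+β) and prior sample size α+β.
So α+β = 30 and α/(α+β) = 0.021, giving α = 0.021·30 = 0.63 and β = 30 − 0.63 = 29.37.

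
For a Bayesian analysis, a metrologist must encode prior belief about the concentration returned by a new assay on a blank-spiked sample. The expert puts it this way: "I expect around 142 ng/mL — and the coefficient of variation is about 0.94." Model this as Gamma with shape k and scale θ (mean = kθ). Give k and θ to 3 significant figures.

For Gamma(k, scale θ): mean = kθ, variance = kθ², so CV = 1/√k.
CV = 0.94, hence k = 1/CV² = 1.13.
Then θ = mean/k = 142/1.13 = 125.

k ≈ 1.13, θ ≈ 125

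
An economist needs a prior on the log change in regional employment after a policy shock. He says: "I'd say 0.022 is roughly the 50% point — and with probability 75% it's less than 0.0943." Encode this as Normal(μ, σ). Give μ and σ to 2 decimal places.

The p-quantile of Normal(μ,σ) is μ + z_p·σ, with z_{0.5} = 0 and z_{0.75} = 0.6745.
Eliminate σ: μ = (z₂·x₁ − z₁·x₂)/(z₂ − z₁) = (0.6745·0.022 − (0)·0.0943)/0.6745 = 0.02.
Then σ = (x₂ − x₁)/(z₂ − z₁) = (0.0943 − 0.022)/0.6745 = 0.11.

μ = 0.02, σ = 0.11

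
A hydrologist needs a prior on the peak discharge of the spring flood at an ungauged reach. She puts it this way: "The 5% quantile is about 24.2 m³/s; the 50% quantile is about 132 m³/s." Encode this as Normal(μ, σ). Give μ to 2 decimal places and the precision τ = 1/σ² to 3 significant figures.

μ = 132.00, τ = 0.000233

The p-quantile of Normal(μ,σ) is μ + z_p·σ, with z_{0.05} = -1.645 and z_{0.5} = 0.
Eliminate σ: μ = (z₂·x₁ − z₁·x₂)/(z₂ − z₁) = (0·24.2 − (-1.645)·132)/1.645 = 132.00.
Then σ = (x₂ − x₁)/(z₂ − z₁) = (132 − 24.2)/1.645 = 65.54.
Precision τ = 1/σ² = 1/65.54² = 0.000233.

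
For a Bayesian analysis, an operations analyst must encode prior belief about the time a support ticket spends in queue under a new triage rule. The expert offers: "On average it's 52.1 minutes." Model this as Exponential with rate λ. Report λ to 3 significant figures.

Exponential mean = 1/λ, so λ = 1/52.1 = 0.0192.

λ ≈ 0.0192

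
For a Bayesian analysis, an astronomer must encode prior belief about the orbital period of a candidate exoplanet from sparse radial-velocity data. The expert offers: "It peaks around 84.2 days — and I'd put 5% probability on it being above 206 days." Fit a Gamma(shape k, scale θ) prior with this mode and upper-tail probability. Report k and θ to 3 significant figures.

Gamma(k,θ) with k>1 has mode (k−1)θ, so θ = 84.2/(k−1).
Need P(X < 206) = 0.95 with θ tied to k this way. Start at k = 2, θ = 84.2: P(X<206) ≈ 0.702.
Too low — raise k to concentrate. Iterating converges to k ≈ 4.4.
Then θ = 84.2/(4.4−1) ≈ 24.8.

k ≈ 4.4, θ ≈ 24.8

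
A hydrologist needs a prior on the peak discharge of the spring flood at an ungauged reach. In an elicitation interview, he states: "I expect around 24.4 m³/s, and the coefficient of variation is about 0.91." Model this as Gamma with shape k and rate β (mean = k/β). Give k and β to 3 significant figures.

For Gamma(k, rate β): mean = k/β, variance = k/β², so CV = 1/√k.
CV = 0.91, hence k = 1/CV² = 1.21.
Then β = k/mean = 1.21/24.4 = 0.0495.

k ≈ 1.21, β ≈ 0.0495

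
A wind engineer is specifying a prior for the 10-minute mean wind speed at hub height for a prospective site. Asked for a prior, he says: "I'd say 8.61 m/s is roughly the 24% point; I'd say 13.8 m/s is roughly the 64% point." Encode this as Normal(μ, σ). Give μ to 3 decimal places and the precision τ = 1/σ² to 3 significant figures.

For Normal(μ,σ), the p-quantile is μ + z_p·σ. Here z_{0.24} = -0.7063, z_{0.64} = 0.3585.
So 8.61 = μ − 0.7063σ and 13.8 = μ + 0.3585σ.
Subtracting: σ = (13.8 − 8.61)/(0.3585 − (-0.7063)) = 4.874.
Then μ = 8.61 − (-0.7063)·4.874 = 12.053.
Precision τ = 1/σ² = 1/4.874² = 0.0421.

μ = 12.053, τ = 0.0421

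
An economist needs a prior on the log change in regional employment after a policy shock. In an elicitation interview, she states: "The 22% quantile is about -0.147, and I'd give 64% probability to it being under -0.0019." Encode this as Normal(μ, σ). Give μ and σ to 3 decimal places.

μ = -0.048, σ = 0.128

The p-quantile of Normal(μ,σ) is μ + z_p·σ, with z_{0.22} = -0.7722 and z_{0.64} = 0.3585.
Eliminate σ: μ = (z₂·x₁ − z₁·x₂)/(z₂ − z₁) = (0.3585·-0.147 − (-0.7722)·-0.0019)/1.131 = -0.048.
Then σ = (x₂ − x₁)/(z₂ − z₁) = (-0.0019 − -0.147)/1.131 = 0.128.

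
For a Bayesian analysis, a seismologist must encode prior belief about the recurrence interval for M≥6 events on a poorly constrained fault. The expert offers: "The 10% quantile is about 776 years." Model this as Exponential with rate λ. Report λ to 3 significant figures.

λ ≈ 0.000136

P(T < 776.0) = 1 − e^(−λ·776.0) = 0.1, so λ = −ln(1−0.1)/776.0 = −ln(0.9)/776.0 = 0.000136.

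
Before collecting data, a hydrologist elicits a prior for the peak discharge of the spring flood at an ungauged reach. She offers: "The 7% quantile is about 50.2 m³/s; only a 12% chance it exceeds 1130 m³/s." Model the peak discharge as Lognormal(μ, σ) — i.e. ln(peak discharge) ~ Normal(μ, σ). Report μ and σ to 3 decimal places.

If T ~ Lognormal(μ,σ) then ln T ~ Normal(μ,σ), so the p-quantile of ln T is μ + z_p·σ.
ln(50.2) = 3.916 and ln(1130) = 7.03; z_{0.07} = -1.476, z_{0.88} = 1.175.
σ = (7.03 − 3.916)/(1.175 − (-1.476)) = 1.175.
μ = 3.916 − (-1.476)·1.175 = 5.650.

μ ≈ 5.650, σ ≈ 1.175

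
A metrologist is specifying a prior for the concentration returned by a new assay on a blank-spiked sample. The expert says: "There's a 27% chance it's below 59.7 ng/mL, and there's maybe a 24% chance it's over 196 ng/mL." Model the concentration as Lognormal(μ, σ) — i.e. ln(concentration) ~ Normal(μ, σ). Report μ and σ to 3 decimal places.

μ ≈ 4.642, σ ≈ 0.901

If T ~ Lognormal(μ,σ) then ln T ~ Normal(μ,σ), so the p-quantile of ln T is μ + z_p·σ.
ln(59.7) = 4.089 and ln(196) = 5.278; z_{0.27} = -0.6128, z_{0.76} = 0.7063.
σ = (5.278 − 4.089)/(0.7063 − (-0.6128)) = 0.901.
μ = 4.089 − (-0.6128)·0.901 = 4.642.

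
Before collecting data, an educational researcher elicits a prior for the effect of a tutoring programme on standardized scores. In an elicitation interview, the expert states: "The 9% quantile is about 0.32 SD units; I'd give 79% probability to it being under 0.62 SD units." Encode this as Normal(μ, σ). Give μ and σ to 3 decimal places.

μ = 0.507, σ = 0.140

For Normal(μ,σ), the p-quantile is μ + z_p·σ. Here z_{0.09} = -1.341, z_{0.79} = 0.8064.
So 0.32 = μ − 1.341σ and 0.62 = μ + 0.8064σ.
Subtracting: σ = (0.62 − 0.32)/(0.8064 − (-1.341)) = 0.140.
Then μ = 0.32 − (-1.341)·0.140 = 0.507.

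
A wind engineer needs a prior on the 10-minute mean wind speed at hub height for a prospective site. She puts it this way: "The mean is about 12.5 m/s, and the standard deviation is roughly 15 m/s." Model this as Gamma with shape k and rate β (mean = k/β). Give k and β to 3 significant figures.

k ≈ 0.694, β ≈ 0.0556

For Gamma(k, rate β): mean = k/β, variance = k/β², so CV = 1/√k.
CV = SD/mean = 15/12.5 = 1.2, hence k = 1/CV² = 0.694.
Then β = k/mean = 0.694/12.5 = 0.0556.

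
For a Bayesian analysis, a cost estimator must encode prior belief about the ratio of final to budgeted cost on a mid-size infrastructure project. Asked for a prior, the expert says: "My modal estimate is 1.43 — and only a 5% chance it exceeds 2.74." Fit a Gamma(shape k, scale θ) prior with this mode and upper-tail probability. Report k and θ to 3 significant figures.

k ≈ 7.57, θ ≈ 0.218

Gamma(k,θ) with k>1 has mode (k−1)θ, so θ = 1.43/(k−1).
Need P(X < 2.74) = 0.95 with θ tied to k this way. Start at k = 2, θ = 1.43: P(X<2.74) ≈ 0.571.
Too low — raise k to concentrate. Iterating converges to k ≈ 7.57.
Then θ = 1.43/(7.57−1) ≈ 0.218.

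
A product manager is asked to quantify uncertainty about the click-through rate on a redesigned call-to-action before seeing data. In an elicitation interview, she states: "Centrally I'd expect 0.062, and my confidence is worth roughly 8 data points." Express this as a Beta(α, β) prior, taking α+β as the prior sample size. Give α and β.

α = 0.496, β = 7.504

Under the effective-sample-size interpretation, Beta(α, β) has prior mean α/(α+β) and prior sample size α+β.
So α+β = 8 and α/(α+β) = 0.062, giving α = 0.062·8 = 0.496 and β = 8 − 0.496 = 7.504.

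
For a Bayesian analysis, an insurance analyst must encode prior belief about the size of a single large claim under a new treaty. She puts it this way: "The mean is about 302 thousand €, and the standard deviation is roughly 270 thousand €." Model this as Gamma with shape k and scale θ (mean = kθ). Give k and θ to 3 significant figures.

k ≈ 1.25, θ ≈ 241

For Gamma(k, scale θ): mean = kθ, variance = kθ², so CV = 1/√k.
CV = SD/mean = 270/302 = 0.894, hence k = 1/CV² = 1.25.
Then θ = mean/k = 302/1.25 = 241.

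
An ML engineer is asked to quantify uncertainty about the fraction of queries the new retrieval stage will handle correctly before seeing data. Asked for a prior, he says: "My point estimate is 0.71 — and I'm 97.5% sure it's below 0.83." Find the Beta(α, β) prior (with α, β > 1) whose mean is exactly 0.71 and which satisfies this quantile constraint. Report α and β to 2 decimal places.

α ≈ 32.82, β ≈ 13.40

With mean 0.71 fixed, write α = 0.71s, β = 0.29s where s = α+β.
Need P(θ < 0.83) = 0.975 under Beta(0.71s, 0.29s). Normal approximation: (q−m)/√(m(1−m)/s) ≈ z_{0.975} = 1.96, so s ≈ 0.71·0.29·(1.96)²/(0.83−0.71)² = 54.9.
At s = 54.9: P(θ<0.83) ≈ 0.984. Adjusting to match 0.975 gives s ≈ 46.22.
So α = 0.71·46.22 ≈ 32.82, β = 0.29·46.22 ≈ 13.40.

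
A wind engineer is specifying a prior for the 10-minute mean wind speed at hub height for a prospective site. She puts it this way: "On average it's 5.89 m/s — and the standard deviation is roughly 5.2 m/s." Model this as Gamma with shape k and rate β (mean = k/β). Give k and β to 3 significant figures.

For Gamma(k, rate β): mean = k/β, variance = k/β², so CV = 1/√k.
CV = SD/mean = 5.2/5.89 = 0.8829, hence k = 1/CV² = 1.28.
Then β = k/mean = 1.28/5.89 = 0.218.

k ≈ 1.28, β ≈ 0.218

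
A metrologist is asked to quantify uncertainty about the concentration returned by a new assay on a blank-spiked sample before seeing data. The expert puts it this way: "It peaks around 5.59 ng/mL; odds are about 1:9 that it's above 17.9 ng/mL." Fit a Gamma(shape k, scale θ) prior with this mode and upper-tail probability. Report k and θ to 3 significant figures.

k ≈ 2.4, θ ≈ 4.01

Gamma(k,θ) with k>1 has mode (k−1)θ, so θ = 5.59/(k−1).
Need P(X < 17.9) = 0.9 with θ tied to k this way. Start at k = 2, θ = 5.59: P(X<17.9) ≈ 0.829.
Too low — raise k to concentrate. Iterating converges to k ≈ 2.4.
Then θ = 5.59/(2.4−1) ≈ 4.01.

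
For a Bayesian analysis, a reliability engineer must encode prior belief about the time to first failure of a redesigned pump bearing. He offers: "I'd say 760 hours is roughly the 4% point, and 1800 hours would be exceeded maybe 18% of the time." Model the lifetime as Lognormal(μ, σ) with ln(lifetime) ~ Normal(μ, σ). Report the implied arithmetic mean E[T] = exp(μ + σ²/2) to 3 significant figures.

If T ~ Lognormal(μ,σ) then ln T ~ Normal(μ,σ), so the p-quantile of ln T is μ + z_p·σ.
ln(760) = 6.633 and ln(1800) = 7.496; z_{0.04} = -1.751, z_{0.82} = 0.9154.
σ = (7.496 − 6.633)/(0.9154 − (-1.751)) = 0.323.
μ = 6.633 − (-1.751)·0.323 = 7.200.
E[T] = exp(μ + σ²/2) = exp(7.200 + 0.0523) = 1410 hours.

E[T] ≈ 1410 hours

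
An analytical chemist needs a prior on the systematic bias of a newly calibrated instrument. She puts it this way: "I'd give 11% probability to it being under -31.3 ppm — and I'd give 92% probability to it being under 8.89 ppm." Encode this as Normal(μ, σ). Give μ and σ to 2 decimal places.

For Normal(μ,σ), the p-quantile is μ + z_p·σ. Here z_{0.11} = -1.227, z_{0.92} = 1.405.
So -31.3 = μ − 1.227σ and 8.89 = μ + 1.405σ.
Subtracting: σ = (8.89 − -31.3)/(1.405 − (-1.227)) = 15.27.
Then μ = -31.3 − (-1.227)·15.27 = -12.57.

μ = -12.57, σ = 15.27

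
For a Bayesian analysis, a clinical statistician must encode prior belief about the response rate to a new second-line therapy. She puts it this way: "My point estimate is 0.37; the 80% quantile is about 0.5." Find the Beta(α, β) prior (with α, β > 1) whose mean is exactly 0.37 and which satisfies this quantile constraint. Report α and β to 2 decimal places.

α ≈ 3.50, β ≈ 5.96

With mean 0.37 fixed, write α = 0.37s, β = 0.63s where s = α+β.
Need P(θ < 0.5) = 0.8 under Beta(0.37s, 0.63s). Normal approximation: (q−m)/√(m(1−m)/s) ≈ z_{0.8} = 0.842, so s ≈ 0.37·0.63·(0.842)²/(0.5−0.37)² = 9.8.
At s = 9.8: P(θ<0.5) ≈ 0.804. Adjusting to match 0.8 gives s ≈ 9.45.
So α = 0.37·9.45 ≈ 3.50, β = 0.63·9.45 ≈ 5.96.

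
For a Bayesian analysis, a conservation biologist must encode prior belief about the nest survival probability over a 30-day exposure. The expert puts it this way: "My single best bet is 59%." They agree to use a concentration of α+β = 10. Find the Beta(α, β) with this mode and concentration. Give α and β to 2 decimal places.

For α,β > 1 the Beta mode is (α−1)/(α+β−2). With α+β = 10, the mode is (α−1)/8.
Set (α−1)/8 = 0.59 → α = 1 + 0.59·8 = 5.72.
β = 10 − α = 4.28.

α = 5.72, β = 4.28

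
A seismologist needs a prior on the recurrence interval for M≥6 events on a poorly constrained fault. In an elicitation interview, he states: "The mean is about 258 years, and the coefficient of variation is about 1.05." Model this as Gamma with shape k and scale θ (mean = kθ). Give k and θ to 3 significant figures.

k ≈ 0.907, θ ≈ 284

For Gamma(k, scale θ): mean = kθ, variance = kθ², so CV = 1/√k.
CV = 1.05, hence k = 1/CV² = 0.907.
Then θ = mean/k = 258/0.907 = 284.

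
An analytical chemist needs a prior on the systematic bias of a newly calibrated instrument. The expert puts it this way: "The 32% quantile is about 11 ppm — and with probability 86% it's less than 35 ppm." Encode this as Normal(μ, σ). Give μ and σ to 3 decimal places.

For Normal(μ,σ), the p-quantile is μ + z_p·σ. Here z_{0.32} = -0.4677, z_{0.86} = 1.08.
So 11 = μ − 0.4677σ and 35 = μ + 1.08σ.
Subtracting: σ = (35 − 11)/(1.08 − (-0.4677)) = 15.504.
Then μ = 11 − (-0.4677)·15.504 = 18.251.

μ = 18.251, σ = 15.504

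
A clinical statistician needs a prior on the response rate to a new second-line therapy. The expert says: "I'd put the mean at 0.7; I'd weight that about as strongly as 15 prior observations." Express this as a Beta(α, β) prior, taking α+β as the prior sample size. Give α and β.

Under the effective-sample-size interpretation, Beta(α, β) has prior mean α/(α+β) and prior sample size α+β.
So α+β = 15 and α/(α+β) = 0.7, giving α = 0.7·15 = 10.5 and β = 15 − 10.5 = 4.5.

α = 10.5, β = 4.5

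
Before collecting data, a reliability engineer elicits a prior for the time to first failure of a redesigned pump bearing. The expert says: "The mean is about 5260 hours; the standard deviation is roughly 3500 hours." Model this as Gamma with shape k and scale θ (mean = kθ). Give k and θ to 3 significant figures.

For Gamma(k, scale θ): mean = kθ, variance = kθ², so CV = 1/√k.
CV = SD/mean = 3500/5260 = 0.6654, hence k = 1/CV² = 2.26.
Then θ = mean/k = 5260/2.26 = 2330.

k ≈ 2.26, θ ≈ 2330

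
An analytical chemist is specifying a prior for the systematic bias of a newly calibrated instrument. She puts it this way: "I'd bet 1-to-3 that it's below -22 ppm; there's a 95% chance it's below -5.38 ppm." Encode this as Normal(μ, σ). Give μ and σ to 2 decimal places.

The p-quantile of Normal(μ,σ) is μ + z_p·σ, with z_{0.25} = -0.6745 and z_{0.95} = 1.645.
Eliminate σ: μ = (z₂·x₁ − z₁·x₂)/(z₂ − z₁) = (1.645·-22 − (-0.6745)·-5.38)/2.319 = -17.17.
Then σ = (x₂ − x₁)/(z₂ − z₁) = (-5.38 − -22)/2.319 = 7.17.

μ = -17.17, σ = 7.17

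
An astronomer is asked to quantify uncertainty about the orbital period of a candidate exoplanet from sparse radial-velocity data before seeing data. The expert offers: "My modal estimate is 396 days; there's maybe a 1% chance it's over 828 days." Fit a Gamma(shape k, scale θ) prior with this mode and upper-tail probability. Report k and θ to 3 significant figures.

k ≈ 9.95, θ ≈ 44.2

Gamma(k,θ) with k>1 has mode (k−1)θ, so θ = 396/(k−1).
Need P(X < 828) = 0.99 with θ tied to k this way. Start at k = 2, θ = 396: P(X<828) ≈ 0.618.
Too low — raise k to concentrate. Iterating converges to k ≈ 9.95.
Then θ = 396/(9.95−1) ≈ 44.2.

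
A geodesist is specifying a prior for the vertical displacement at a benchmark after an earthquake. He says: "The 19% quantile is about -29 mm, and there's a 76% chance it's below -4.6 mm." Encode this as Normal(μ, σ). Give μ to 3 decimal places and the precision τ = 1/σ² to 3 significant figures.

The p-quantile of Normal(μ,σ) is μ + z_p·σ, with z_{0.19} = -0.8779 and z_{0.76} = 0.7063.
Eliminate σ: μ = (z₂·x₁ − z₁·x₂)/(z₂ − z₁) = (0.7063·-29 − (-0.8779)·-4.6)/1.584 = -15.479.
Then σ = (x₂ − x₁)/(z₂ − z₁) = (-4.6 − -29)/1.584 = 15.402.
Precision τ = 1/σ² = 1/15.4² = 0.00422.

μ = -15.479, τ = 0.00422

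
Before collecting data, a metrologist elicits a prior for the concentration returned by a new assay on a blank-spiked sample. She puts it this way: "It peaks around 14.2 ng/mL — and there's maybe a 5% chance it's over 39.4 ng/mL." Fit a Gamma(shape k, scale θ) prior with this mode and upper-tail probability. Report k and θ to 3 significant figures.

Gamma(k,θ) with k>1 has mode (k−1)θ, so θ = 14.2/(k−1).
Need P(X < 39.4) = 0.95 with θ tied to k this way. Start at k = 2, θ = 14.2: P(X<39.4) ≈ 0.765.
Too low — raise k to concentrate. Iterating converges to k ≈ 3.57.
Then θ = 14.2/(3.57−1) ≈ 5.52.

k ≈ 3.57, θ ≈ 5.52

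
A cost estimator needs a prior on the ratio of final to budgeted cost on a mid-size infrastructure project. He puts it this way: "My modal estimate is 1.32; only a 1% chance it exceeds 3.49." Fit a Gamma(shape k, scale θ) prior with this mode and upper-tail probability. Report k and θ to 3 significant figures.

k ≈ 5.9, θ ≈ 0.269

Gamma(k,θ) with k>1 has mode (k−1)θ, so θ = 1.32/(k−1).
Need P(X < 3.49) = 0.99 with θ tied to k this way. Start at k = 2, θ = 1.32: P(X<3.49) ≈ 0.741.
Too low — raise k to concentrate. Iterating converges to k ≈ 5.9.
Then θ = 1.32/(5.9−1) ≈ 0.269.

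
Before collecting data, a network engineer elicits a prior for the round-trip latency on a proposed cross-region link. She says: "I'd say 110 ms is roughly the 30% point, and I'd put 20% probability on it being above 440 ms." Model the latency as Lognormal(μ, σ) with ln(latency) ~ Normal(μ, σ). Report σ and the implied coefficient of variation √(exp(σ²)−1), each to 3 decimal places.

If T ~ Lognormal(μ,σ) then ln T ~ Normal(μ,σ), so the p-quantile of ln T is μ + z_p·σ.
ln(110) = 4.7 and ln(440) = 6.087; z_{0.3} = -0.5244, z_{0.8} = 0.8416.
σ = (6.087 − 4.7)/(0.8416 − (-0.5244)) = 1.015.
μ = 4.7 − (-0.5244)·1.015 = 5.233.
CV = √(exp(σ²)−1) = √(exp(1.0299)−1) = 1.342.

σ ≈ 1.015, CV ≈ 1.342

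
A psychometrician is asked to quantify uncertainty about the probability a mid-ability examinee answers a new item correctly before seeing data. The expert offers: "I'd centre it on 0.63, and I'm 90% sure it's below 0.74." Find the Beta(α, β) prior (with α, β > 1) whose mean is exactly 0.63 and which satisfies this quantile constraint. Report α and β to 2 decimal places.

α ≈ 18.98, β ≈ 11.15

With mean 0.63 fixed, write α = 0.63s, β = 0.37s where s = α+β.
Need P(θ < 0.74) = 0.9 under Beta(0.63s, 0.37s). Normal approximation: (q−m)/√(m(1−m)/s) ≈ z_{0.9} = 1.28, so s ≈ 0.63·0.37·(1.28)²/(0.74−0.63)² = 31.6.
At s = 31.6: P(θ<0.74) ≈ 0.906. Adjusting to match 0.9 gives s ≈ 30.13.
So α = 0.63·30.13 ≈ 18.98, β = 0.37·30.13 ≈ 11.15.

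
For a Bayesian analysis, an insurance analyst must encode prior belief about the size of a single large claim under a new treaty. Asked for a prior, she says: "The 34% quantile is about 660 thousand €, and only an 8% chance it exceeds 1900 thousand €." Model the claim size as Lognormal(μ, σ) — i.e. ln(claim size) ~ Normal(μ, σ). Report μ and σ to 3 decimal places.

μ ≈ 6.732, σ ≈ 0.582

If T ~ Lognormal(μ,σ) then ln T ~ Normal(μ,σ), so the p-quantile of ln T is μ + z_p·σ.
ln(660) = 6.492 and ln(1900) = 7.55; z_{0.34} = -0.4125, z_{0.92} = 1.405.
σ = (7.55 − 6.492)/(1.405 − (-0.4125)) = 0.582.
μ = 6.492 − (-0.4125)·0.582 = 6.732.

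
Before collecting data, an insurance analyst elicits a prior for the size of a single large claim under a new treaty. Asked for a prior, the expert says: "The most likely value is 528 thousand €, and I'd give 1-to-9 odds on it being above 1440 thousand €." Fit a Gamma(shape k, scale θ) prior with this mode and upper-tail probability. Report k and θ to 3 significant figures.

Gamma(k,θ) with k>1 has mode (k−1)θ, so θ = 528/(k−1).
Need P(X < 1440) = 0.9 with θ tied to k this way. Start at k = 2, θ = 528: P(X<1440) ≈ 0.756.
Too low — raise k to concentrate. Iterating converges to k ≈ 2.9.
Then θ = 528/(2.9−1) ≈ 278.

k ≈ 2.9, θ ≈ 278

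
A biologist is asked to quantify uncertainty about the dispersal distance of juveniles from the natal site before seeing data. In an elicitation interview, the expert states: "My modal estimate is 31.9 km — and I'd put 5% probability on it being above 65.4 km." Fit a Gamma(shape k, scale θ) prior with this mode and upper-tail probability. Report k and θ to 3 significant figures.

k ≈ 6.37, θ ≈ 5.94

Gamma(k,θ) with k>1 has mode (k−1)θ, so θ = 31.9/(k−1).
Need P(X < 65.4) = 0.95 with θ tied to k this way. Start at k = 2, θ = 31.9: P(X<65.4) ≈ 0.607.
Too low — raise k to concentrate. Iterating converges to k ≈ 6.37.
Then θ = 31.9/(6.37−1) ≈ 5.94.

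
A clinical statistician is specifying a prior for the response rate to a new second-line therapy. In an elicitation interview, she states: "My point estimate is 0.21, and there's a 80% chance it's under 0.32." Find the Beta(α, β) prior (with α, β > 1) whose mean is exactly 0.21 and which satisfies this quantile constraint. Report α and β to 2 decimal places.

With mean 0.21 fixed, write α = 0.21s, β = 0.79s where s = α+β.
Need P(θ < 0.32) = 0.8 under Beta(0.21s, 0.79s). Normal approximation: (q−m)/√(m(1−m)/s) ≈ z_{0.8} = 0.842, so s ≈ 0.21·0.79·(0.842)²/(0.32−0.21)² = 9.7.
At s = 9.7: P(θ<0.32) ≈ 0.814. Adjusting to match 0.8 gives s ≈ 8.11.
So α = 0.21·8.11 ≈ 1.70, β = 0.79·8.11 ≈ 6.41.

α ≈ 1.70, β ≈ 6.41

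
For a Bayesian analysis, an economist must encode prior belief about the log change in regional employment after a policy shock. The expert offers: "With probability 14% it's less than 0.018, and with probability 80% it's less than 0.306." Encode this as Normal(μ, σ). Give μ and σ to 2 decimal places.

μ = 0.18, σ = 0.15

The p-quantile of Normal(μ,σ) is μ + z_p·σ, with z_{0.14} = -1.08 and z_{0.8} = 0.8416.
Eliminate σ: μ = (z₂·x₁ − z₁·x₂)/(z₂ − z₁) = (0.8416·0.018 − (-1.08)·0.306)/1.922 = 0.18.
Then σ = (x₂ − x₁)/(z₂ − z₁) = (0.306 − 0.018)/1.922 = 0.15.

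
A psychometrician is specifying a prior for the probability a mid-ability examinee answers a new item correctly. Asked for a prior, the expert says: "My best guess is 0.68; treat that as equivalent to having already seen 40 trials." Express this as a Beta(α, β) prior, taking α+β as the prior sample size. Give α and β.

α = 27.2, β = 12.8

Under the effective-sample-size interpretation, Beta(α, β) has prior mean α/(α+β) and prior sample size α+β.
So α+β = 40 and α/(α+β) = 0.68, giving α = 0.68·40 = 27.2 and β = 40 − 27.2 = 12.8.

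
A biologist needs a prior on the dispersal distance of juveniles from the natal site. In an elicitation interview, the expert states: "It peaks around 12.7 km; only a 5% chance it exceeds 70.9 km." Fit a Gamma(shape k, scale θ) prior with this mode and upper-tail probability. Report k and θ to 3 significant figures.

Gamma(k,θ) with k>1 has mode (k−1)θ, so θ = 12.7/(k−1).
Need P(X < 70.9) = 0.95 with θ tied to k this way. Start at k = 2, θ = 12.7: P(X<70.9) ≈ 0.975.
Too high — lower k to spread out. Iterating converges to k ≈ 1.79.
Then θ = 12.7/(1.79−1) ≈ 16.1.

k ≈ 1.79, θ ≈ 16.1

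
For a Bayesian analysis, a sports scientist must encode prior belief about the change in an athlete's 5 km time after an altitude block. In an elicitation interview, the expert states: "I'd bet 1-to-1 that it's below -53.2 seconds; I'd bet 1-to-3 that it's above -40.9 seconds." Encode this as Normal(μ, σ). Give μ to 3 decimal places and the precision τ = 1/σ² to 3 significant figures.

The p-quantile of Normal(μ,σ) is μ + z_p·σ, with z_{0.5} = 0 and z_{0.75} = 0.6745.
Eliminate σ: μ = (z₂·x₁ − z₁·x₂)/(z₂ − z₁) = (0.6745·-53.2 − (0)·-40.9)/0.6745 = -53.200.
Then σ = (x₂ − x₁)/(z₂ − z₁) = (-40.9 − -53.2)/0.6745 = 18.236.
Precision τ = 1/σ² = 1/18.24² = 0.00301.

μ = -53.200, τ = 0.00301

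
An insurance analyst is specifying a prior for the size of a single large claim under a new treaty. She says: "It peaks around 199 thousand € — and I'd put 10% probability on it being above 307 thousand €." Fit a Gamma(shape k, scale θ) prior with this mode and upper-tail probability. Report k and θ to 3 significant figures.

Gamma(k,θ) with k>1 has mode (k−1)θ, so θ = 199/(k−1).
Need P(X < 307) = 0.9 with θ tied to k this way. Start at k = 2, θ = 199: P(X<307) ≈ 0.456.
Too low — raise k to concentrate. Iterating converges to k ≈ 10.9.
Then θ = 199/(10.9−1) ≈ 20.

k ≈ 10.9, θ ≈ 20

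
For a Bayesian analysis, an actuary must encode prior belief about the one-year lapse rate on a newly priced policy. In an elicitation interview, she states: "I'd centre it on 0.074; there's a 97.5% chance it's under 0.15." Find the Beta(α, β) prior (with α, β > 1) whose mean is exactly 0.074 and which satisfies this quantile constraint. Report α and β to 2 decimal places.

α ≈ 4.63, β ≈ 57.90

With mean 0.074 fixed, write α = 0.074s, β = 0.926s where s = α+β.
Need P(θ < 0.15) = 0.975 under Beta(0.074s, 0.926s). Normal approximation: (q−m)/√(m(1−m)/s) ≈ z_{0.975} = 1.96, so s ≈ 0.074·0.926·(1.96)²/(0.15−0.074)² = 45.6.
At s = 45.6: P(θ<0.15) ≈ 0.957. Adjusting to match 0.975 gives s ≈ 62.52.
So α = 0.074·62.52 ≈ 4.63, β = 0.926·62.52 ≈ 57.90.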